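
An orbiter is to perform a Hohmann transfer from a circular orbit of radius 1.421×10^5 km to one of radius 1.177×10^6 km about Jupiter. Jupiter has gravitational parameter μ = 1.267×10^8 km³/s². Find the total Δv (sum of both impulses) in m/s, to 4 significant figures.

Transfer-ellipse semi-major axis a_t = (r₁ + r₂)/2 = (1.421×10^5 + 1.177×10^6)/2 = 6.5955×10^5 km.
Circular speed at r₁: v₁ = √(μ/r₁) = √(1.267×10^8/1.421×10^5) = 29.86 km/s.
Transfer-orbit speed at r₁ (v² = μ(2/r − 1/a)): v_p = √[μ(2/r₁ − 1/a_t)] = 39.89 km/s.
First burn Δv₁ = |v_p − v₁| = 10.03 km/s.
Circular speed at r₂: v₂ = √(μ/r₂) = 10.375 km/s.
Transfer-orbit speed at r₂: v_a = √[μ(2/r₂ − 1/a_t)] = 4.8159 km/s.
Second burn Δv₂ = |v₂ − v_a| = 5.559 km/s.
Δv = Δv₁ + Δv₂ = 10.03 + 5.559 = 15.59 km/s.

Δv = 15590 m/s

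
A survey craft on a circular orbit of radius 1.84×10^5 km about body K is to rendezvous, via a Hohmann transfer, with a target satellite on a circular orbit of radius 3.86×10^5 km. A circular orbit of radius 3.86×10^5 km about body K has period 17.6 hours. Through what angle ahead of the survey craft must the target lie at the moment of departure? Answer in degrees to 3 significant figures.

φ = 65.8°

From Kepler's third law T² = 4π²r³/μ at r = 3.86×10^5 km, T = 17.6 hours = 17.6 × 3600 s = 63360 s: μ = 4π²r³/T² = 5.65576×10^8 km³/s².
The Hohmann ellipse has a_t = (r₁ + r₂)/2 = 2.850×10^5 km.
Transfer time t = π√(a_t³/μ) = 20100 s.
Target angular speed ω₂ = √(μ/r₂³) = 9.917×10^-5 rad/s.
Angle swept by the target during transfer: ω₂·t = 1.993 rad = 114.2°.
The survey craft traverses 180° on the transfer ellipse, so the target must lead by 180° − 114.2° = 65.8°.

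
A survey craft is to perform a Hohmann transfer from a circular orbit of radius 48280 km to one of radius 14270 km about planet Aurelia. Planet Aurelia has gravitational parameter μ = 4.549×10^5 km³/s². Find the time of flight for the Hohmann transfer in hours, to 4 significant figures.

t = 7.156 hours

The Hohmann ellipse has a_t = (r₁ + r₂)/2 = 31275 km.
Half the transfer-orbit period gives t = π√(a_t³/μ) = 25760 s.
Converting: 25760 s ÷ 3600 s/hour = 7.156 hours.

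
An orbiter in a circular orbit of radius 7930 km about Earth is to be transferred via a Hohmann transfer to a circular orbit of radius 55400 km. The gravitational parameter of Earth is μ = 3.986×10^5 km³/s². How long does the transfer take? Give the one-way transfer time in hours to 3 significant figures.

Transfer-ellipse semi-major axis a_t = (r₁ + r₂)/2 = (7930 + 55400)/2 = 31665 km.
Half the transfer-orbit period gives t = π√(a_t³/μ) = 28040 s.
Converting: 28040 s ÷ 3600 s/hour = 7.79 hours.

t = 7.79 hours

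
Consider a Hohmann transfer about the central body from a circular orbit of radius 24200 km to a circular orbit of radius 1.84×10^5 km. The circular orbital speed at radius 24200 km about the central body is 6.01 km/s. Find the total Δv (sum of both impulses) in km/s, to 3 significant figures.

From the circular-orbit relation v² = μ/r at r = 24200 km: μ = v²r = (6.01)² × 24200 = 8.74106×10^5 km³/s².
Transfer-ellipse semi-major axis a_t = (r₁ + r₂)/2 = (24200 + 1.840×10^5)/2 = 1.041×10^5 km.
Circular speed at r₁: v₁ = √(μ/r₁) = √(8.74106×10^5/24200) = 6.010 km/s.
On the transfer ellipse at r₁, vis-viva gives v_p = √[μ(2/r₁ − 1/a_t)] = 7.990 km/s.
First burn Δv₁ = |v_p − v₁| = 1.980 km/s.
At r₂, v₂ = √(μ/r₂) = 2.180 km/s.
Transfer-orbit speed at r₂: v_a = √[μ(2/r₂ − 1/a_t)] = 1.051 km/s.
Second burn Δv₂ = |v₂ − v_a| = 1.129 km/s.
Δv = Δv₁ + Δv₂ = 1.980 + 1.129 = 3.109 km/s.

Δv = 3.11 km/s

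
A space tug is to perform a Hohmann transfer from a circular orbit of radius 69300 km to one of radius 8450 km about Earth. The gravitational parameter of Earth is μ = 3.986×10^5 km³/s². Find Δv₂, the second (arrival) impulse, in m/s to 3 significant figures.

Δv₂ = 2300 m/s

The Hohmann ellipse has a_t = (r₁ + r₂)/2 = 38875 km.
Circular speed at r = 8450 km: v_c = √(μ/r) = 6.868 km/s.
Transfer-orbit speed at the same r (vis-viva, a = a_t): v_t = √[μ(2/r − 1/a_t)] = 9.170 km/s.
Δv₂ = |v_t − v_c| = |9.170 − 6.868| = 2.302 km/s.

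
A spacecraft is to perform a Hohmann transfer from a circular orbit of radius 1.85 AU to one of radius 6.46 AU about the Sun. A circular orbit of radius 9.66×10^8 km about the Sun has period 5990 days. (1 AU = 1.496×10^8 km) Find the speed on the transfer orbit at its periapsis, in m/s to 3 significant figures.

v = 27300 m/s

From Kepler's third law T² = 4π²r³/μ at r = 9.66×10^8 km, T = 5990 days = 5990 × 86400 s = 5.17536×10^8 s: μ = 4π²r³/T² = 1.32865×10^11 km³/s².
In km: r₁ = 1.85 × 1.496×10^8 = 2.7676×10^8 km; r₂ = 6.46 × 1.496×10^8 = 9.66416×10^8 km.
The Hohmann ellipse has a_t = (r₁ + r₂)/2 = 6.21588×10^8 km.
At periapsis, r = 2.7676×10^8 km.
Applying v² = μ(2/r − 1/a_t): v = 27.32 km/s.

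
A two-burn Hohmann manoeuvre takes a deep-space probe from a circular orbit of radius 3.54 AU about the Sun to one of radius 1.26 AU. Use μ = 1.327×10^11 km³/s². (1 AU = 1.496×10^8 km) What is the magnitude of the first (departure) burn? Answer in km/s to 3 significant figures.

Δv₁ = 4.36 km/s

In km: r₁ = 3.54 × 1.496×10^8 = 5.29584×10^8 km; r₂ = 1.26 × 1.496×10^8 = 1.88496×10^8 km.
The Hohmann ellipse has a_t = (r₁ + r₂)/2 = 3.5904×10^8 km.
Circular speed at r = 5.29584×10^8 km: v_c = √(μ/r) = 15.83 km/s.
Vis-viva on the transfer ellipse at r = 5.29584×10^8 km gives v_t = √[μ(2/r − 1/a_t)] = 11.47 km/s.
Δv₁ = |v_t − v_c| = |11.47 − 15.83| = 4.360 km/s.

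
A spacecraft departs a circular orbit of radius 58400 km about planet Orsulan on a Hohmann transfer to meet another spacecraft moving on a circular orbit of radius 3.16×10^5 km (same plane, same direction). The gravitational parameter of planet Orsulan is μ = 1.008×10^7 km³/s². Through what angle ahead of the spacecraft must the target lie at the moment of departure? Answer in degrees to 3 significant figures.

The Hohmann ellipse has a_t = (r₁ + r₂)/2 = 1.872×10^5 km.
Transfer time t = π√(a_t³/μ) = 80145 s.
The target's mean motion on its circular orbit is ω₂ = √(μ/r₂³) = 1.7873×10^-5 rad/s.
Angle swept by the target during transfer: ω₂·t = 1.4324 rad = 82.07°.
The spacecraft traverses 180° on the transfer ellipse, so the target must lead by 180° − 82.07° = 97.9°.

φ = 97.9°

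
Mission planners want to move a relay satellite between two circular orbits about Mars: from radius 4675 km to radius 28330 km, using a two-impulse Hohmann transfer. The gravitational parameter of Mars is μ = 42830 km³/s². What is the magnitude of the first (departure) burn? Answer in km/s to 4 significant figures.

Δv₁ = 0.9390 km/s

The Hohmann ellipse has a_t = (r₁ + r₂)/2 = 16502.5 km.
Circular speed at r = 4675 km: v_c = √(μ/r) = 3.027 km/s.
Vis-viva on the transfer ellipse at r = 4675 km gives v_t = √[μ(2/r − 1/a_t)] = 3.966 km/s.
Δv₁ = |v_t − v_c| = |3.966 − 3.027| = 0.9390 km/s.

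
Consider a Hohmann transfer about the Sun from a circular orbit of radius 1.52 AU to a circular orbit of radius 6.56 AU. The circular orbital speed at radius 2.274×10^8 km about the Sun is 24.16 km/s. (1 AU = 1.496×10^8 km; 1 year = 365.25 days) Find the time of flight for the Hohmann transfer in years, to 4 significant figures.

t = 4.060 years

From the circular-orbit relation v² = μ/r at r = 2.274×10^8 km: μ = v²r = (24.16)² × 2.274×10^8 = 1.32735×10^11 km³/s².
In km: r₁ = 1.52 × 1.496×10^8 = 2.27392×10^8 km; r₂ = 6.56 × 1.496×10^8 = 9.81376×10^8 km.
Semi-major axis of the transfer orbit: a_t = (2.27392×10^8 + 9.81376×10^8)/2 = 6.04384×10^8 km.
Half the transfer-orbit period gives t = π√(a_t³/μ) = 1.2812×10^8 s.
Converting: 1.2812×10^8 s ÷ 3.15576×10^7 s/year (365.25 × 86400) = 4.060 years.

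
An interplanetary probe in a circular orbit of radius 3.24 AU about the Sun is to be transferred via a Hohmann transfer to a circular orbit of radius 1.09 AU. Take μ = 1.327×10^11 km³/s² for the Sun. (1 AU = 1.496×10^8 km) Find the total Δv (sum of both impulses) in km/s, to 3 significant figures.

Δv = 11.2 km/s

In km: r₁ = 3.24 × 1.496×10^8 = 4.84704×10^8 km; r₂ = 1.09 × 1.496×10^8 = 1.63064×10^8 km.
Transfer-ellipse semi-major axis a_t = (r₁ + r₂)/2 = (4.84704×10^8 + 1.63064×10^8)/2 = 3.23884×10^8 km.
Circular speed at r₁: v₁ = √(μ/r₁) = √(1.327×10^11/4.84704×10^8) = 16.546 km/s.
On the transfer ellipse at r₁, v² = μ(2/r − 1/a) gives v_a = √[μ(2/r₁ − 1/a_t)] = 11.740 km/s.
First burn Δv₁ = |v_a − v₁| = 4.806 km/s.
Circular speed at r₂: v₂ = √(μ/r₂) = 28.527 km/s.
Transfer-orbit speed at r₂: v_p = √[μ(2/r₂ − 1/a_t)] = 34.898 km/s.
Second burn Δv₂ = |v₂ − v_p| = 6.371 km/s.
Total Δv = Δv₁ + Δv₂ = 11.18 km/s.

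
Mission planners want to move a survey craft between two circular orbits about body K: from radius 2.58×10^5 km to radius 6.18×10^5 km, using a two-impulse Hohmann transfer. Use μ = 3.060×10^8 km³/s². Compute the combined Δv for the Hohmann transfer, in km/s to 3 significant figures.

Δv = 11.6 km/s

Semi-major axis of the transfer orbit: a_t = (2.580×10^5 + 6.180×10^5)/2 = 4.380×10^5 km.
At r₁ the circular-orbit speed is v₁ = √(μ/r₁) = 34.439 km/s.
On the transfer ellipse at r₁, v² = μ(2/r − 1/a) gives v_p = √[μ(2/r₁ − 1/a_t)] = 40.908 km/s.
First burn Δv₁ = |v_p − v₁| = 6.469 km/s.
Circular speed at r₂: v₂ = √(μ/r₂) = 22.252 km/s.
Transfer-orbit speed at r₂: v_a = √[μ(2/r₂ − 1/a_t)] = 17.078 km/s.
Second burn Δv₂ = |v₂ − v_a| = 5.174 km/s.
Δv = Δv₁ + Δv₂ = 6.469 + 5.174 = 11.64 km/s.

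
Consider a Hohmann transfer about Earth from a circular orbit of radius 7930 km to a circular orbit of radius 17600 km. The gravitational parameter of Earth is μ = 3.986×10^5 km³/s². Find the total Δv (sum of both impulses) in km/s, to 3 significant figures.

Δv = 2.24 km/s

Semi-major axis of the transfer orbit: a_t = (7930 + 17600)/2 = 12765 km.
At r₁ the circular-orbit speed is v₁ = √(μ/r₁) = 7.090 km/s.
On the transfer ellipse at r₁, vis-viva gives v_p = √[μ(2/r₁ − 1/a_t)] = 8.325 km/s.
First burn Δv₁ = |v_p − v₁| = 1.235 km/s.
Circular speed at r₂: v₂ = √(μ/r₂) = 4.759 km/s.
Transfer-orbit speed at r₂: v_a = √[μ(2/r₂ − 1/a_t)] = 3.751 km/s.
Second burn Δv₂ = |v₂ − v_a| = 1.008 km/s.
Total Δv = Δv₁ + Δv₂ = 2.243 km/s.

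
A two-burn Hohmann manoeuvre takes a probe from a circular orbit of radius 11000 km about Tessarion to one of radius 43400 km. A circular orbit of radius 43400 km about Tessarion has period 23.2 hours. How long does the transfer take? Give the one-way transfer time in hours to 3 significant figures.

t = 5.76 hours

From Kepler's third law T² = 4π²r³/μ at r = 43400 km, T = 23.2 hours = 23.2 × 3600 s = 83520 s: μ = 4π²r³/T² = 4.62645×10^5 km³/s².
Transfer-ellipse semi-major axis a_t = (r₁ + r₂)/2 = (11000 + 43400)/2 = 27200 km.
Transfer time t = π√(a_t³/μ) = π√((27200)³ / 4.62645×10^5) = 20720 s.
Converting: 20720 s ÷ 3600 s/hour = 5.76 hours.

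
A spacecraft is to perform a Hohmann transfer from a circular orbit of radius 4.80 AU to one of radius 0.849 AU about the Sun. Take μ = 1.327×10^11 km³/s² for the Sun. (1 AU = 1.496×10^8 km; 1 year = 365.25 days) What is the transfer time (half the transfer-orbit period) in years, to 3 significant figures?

In km: r₁ = 4.80 × 1.496×10^8 = 7.1808×10^8 km; r₂ = 0.849 × 1.496×10^8 = 1.270104×10^8 km.
The Hohmann ellipse has a_t = (r₁ + r₂)/2 = 4.225452×10^8 km.
Transfer time t = π√(a_t³/μ) = π√((4.225452×10^8)³ / 1.327×10^11) = 7.491×10^7 s.
Converting: 7.491×10^7 s ÷ 3.15576×10^7 s/year (365.25 × 86400) = 2.37 years.

t = 2.37 years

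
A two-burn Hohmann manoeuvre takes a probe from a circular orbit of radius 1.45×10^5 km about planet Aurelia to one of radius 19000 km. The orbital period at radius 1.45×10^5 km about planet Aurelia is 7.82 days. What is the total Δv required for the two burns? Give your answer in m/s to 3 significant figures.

From Kepler's third law T² = 4π²r³/μ at r = 1.45×10^5 km, T = 7.82 days = 7.82 × 86400 s = 6.75648×10^5 s: μ = 4π²r³/T² = 2.63647×10^5 km³/s².
The Hohmann ellipse has a_t = (r₁ + r₂)/2 = 82000 km.
Circular speed at r₁: v₁ = √(μ/r₁) = √(2.63647×10^5/1.450×10^5) = 1.34843 km/s.
On the transfer ellipse at r₁, vis-viva gives v_a = √[μ(2/r₁ − 1/a_t)] = 0.649079 km/s.
First burn Δv₁ = |v_a − v₁| = 0.69935 km/s.
At r₂, v₂ = √(μ/r₂) = 3.7251 km/s.
Transfer-orbit speed at r₂: v_p = √[μ(2/r₂ − 1/a_t)] = 4.9535 km/s.
Second burn Δv₂ = |v₂ − v_p| = 1.2284 km/s.
Total Δv = Δv₁ + Δv₂ = 1.928 km/s.

Δv = 1930 m/s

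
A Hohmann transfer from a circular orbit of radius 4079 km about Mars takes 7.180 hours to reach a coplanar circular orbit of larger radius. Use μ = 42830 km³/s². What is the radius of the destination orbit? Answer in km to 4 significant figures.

r₂ = 24440 km

Transfer time t = 7.180 hours = 25848 s, and t = π√(a_t³/μ).
So a_t = (μ t²/π²)^(1/3) = (42830 × (25848)² / π²)^(1/3) = 14259 km.
Since a_t = (r₁ + r₂)/2, r₂ = 2a_t − r₁ = 2×14259 − 4079 = 24439 km.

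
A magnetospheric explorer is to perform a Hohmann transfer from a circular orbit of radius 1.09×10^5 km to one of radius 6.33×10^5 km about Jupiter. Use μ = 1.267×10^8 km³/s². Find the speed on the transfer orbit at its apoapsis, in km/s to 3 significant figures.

Transfer-ellipse semi-major axis a_t = (r₁ + r₂)/2 = (1.090×10^5 + 6.330×10^5)/2 = 3.710×10^5 km.
At apoapsis, r = 6.330×10^5 km.
From the vis-viva equation, v = √[μ(2/r − 1/a_t)] = 7.669 km/s.

v = 7.67 km/s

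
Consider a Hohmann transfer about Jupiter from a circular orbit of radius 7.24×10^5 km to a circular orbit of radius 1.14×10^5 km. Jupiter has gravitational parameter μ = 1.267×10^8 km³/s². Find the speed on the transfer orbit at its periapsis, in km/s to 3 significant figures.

v = 43.8 km/s

Transfer-ellipse semi-major axis a_t = (r₁ + r₂)/2 = (7.240×10^5 + 1.140×10^5)/2 = 4.190×10^5 km.
The periapsis of the transfer ellipse is at r = 1.140×10^5 km.
Vis-viva: v = √[μ(2/r − 1/a_t)] = √[1.267×10^8 × (2/1.140×10^5 − 1/4.190×10^5)] = 43.82 km/s.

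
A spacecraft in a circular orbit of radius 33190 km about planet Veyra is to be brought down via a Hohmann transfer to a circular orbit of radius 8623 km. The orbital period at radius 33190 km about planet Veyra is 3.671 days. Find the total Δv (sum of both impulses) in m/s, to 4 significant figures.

Δv = 570.6 m/s

From Kepler's third law T² = 4π²r³/μ at r = 33190 km, T = 3.671 days = 3.671 × 86400 s = 3.171744×10^5 s: μ = 4π²r³/T² = 14347.8 km³/s².
The Hohmann ellipse has a_t = (r₁ + r₂)/2 = 20906.5 km.
Circular speed at r₁: v₁ = √(μ/r₁) = √(14347.8/33190) = 0.6575 km/s.
On the transfer ellipse at r₁, vis-viva equation gives v_a = √[μ(2/r₁ − 1/a_t)] = 0.4223 km/s.
First burn Δv₁ = |v_a − v₁| = 0.2352 km/s.
At r₂, v₂ = √(μ/r₂) = 1.2899 km/s.
Transfer-orbit speed at r₂: v_p = √[μ(2/r₂ − 1/a_t)] = 1.6253 km/s.
Second burn Δv₂ = |v₂ − v_p| = 0.3354 km/s.
Total Δv = Δv₁ + Δv₂ = 0.5706 km/s.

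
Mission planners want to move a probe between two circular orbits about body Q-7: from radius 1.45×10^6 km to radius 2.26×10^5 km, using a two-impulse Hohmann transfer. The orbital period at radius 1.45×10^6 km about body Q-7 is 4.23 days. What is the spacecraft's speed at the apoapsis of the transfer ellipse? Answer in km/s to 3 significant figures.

v = 12.9 km/s

From Kepler's third law T² = 4π²r³/μ at r = 1.45×10^6 km, T = 4.23 days = 4.23 × 86400 s = 3.65472×10^5 s: μ = 4π²r³/T² = 9.01064×10^8 km³/s².
The Hohmann ellipse has a_t = (r₁ + r₂)/2 = 8.380×10^5 km.
The apoapsis of the transfer ellipse is at r = 1.450×10^6 km.
Vis-viva: v = √[μ(2/r − 1/a_t)] = √[9.01064×10^8 × (2/1.450×10^6 − 1/8.380×10^5)] = 12.95 km/s.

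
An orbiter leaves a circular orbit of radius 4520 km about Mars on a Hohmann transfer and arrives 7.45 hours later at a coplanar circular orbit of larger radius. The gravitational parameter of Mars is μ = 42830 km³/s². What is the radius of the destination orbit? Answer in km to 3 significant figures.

r₂ = 24700 km

Transfer time t = 7.45 hours = 26820 s, and t = π√(a_t³/μ).
So a_t = (μ t²/π²)^(1/3) = (42830 × (26820)² / π²)^(1/3) = 14615 km.
Since a_t = (r₁ + r₂)/2, r₂ = 2a_t − r₁ = 2×14615 − 4520 = 24710 km.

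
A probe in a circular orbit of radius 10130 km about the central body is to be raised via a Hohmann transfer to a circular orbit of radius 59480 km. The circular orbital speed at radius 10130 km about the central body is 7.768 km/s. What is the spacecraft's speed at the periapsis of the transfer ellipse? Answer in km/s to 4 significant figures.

From the circular-orbit relation v² = μ/r at r = 10130 km: μ = v²r = (7.768)² × 10130 = 6.11263×10^5 km³/s².
Semi-major axis of the transfer orbit: a_t = (10130 + 59480)/2 = 34805 km.
The periapsis of the transfer ellipse is at r = 10130 km.
Applying v² = μ(2/r − 1/a_t): v = 10.15 km/s.

v = 10.15 km/s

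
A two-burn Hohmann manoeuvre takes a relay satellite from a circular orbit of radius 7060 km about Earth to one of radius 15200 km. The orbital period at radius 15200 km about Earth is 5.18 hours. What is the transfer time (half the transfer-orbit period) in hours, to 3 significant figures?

From Kepler's third law T² = 4π²r³/μ at r = 15200 km, T = 5.18 hours = 5.18 × 3600 s = 18648 s: μ = 4π²r³/T² = 3.98681×10^5 km³/s².
The Hohmann ellipse has a_t = (r₁ + r₂)/2 = 11130 km.
By Kepler's third law the transfer-orbit period is T = 2π√(a_t³/μ), so t = T/2 = 5842 s.
Converting: 5842 s ÷ 3600 s/hour = 1.62 hours.

t = 1.62 hours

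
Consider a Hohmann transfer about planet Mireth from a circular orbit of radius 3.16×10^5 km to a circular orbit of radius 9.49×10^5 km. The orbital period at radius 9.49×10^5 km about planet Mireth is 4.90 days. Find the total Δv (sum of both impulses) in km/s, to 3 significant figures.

Δv = 9.62 km/s

From Kepler's third law T² = 4π²r³/μ at r = 9.49×10^5 km, T = 4.90 days = 4.90 × 86400 s = 4.2336×10^5 s: μ = 4π²r³/T² = 1.88252×10^8 km³/s².
Semi-major axis of the transfer orbit: a_t = (3.160×10^5 + 9.490×10^5)/2 = 6.325×10^5 km.
Circular speed at r₁: v₁ = √(μ/r₁) = √(1.88252×10^8/3.160×10^5) = 24.40764 km/s.
On the transfer ellipse at r₁, vis-viva equation gives v_p = √[μ(2/r₁ − 1/a_t)] = 29.89707 km/s.
First burn Δv₁ = |v_p − v₁| = 5.48943 km/s.
At r₂, v₂ = √(μ/r₂) = 14.08433 km/s.
Transfer-orbit speed at r₂: v_a = √[μ(2/r₂ − 1/a_t)] = 9.955190 km/s.
Second burn Δv₂ = |v₂ − v_a| = 4.12914 km/s.
Δv = Δv₁ + Δv₂ = 5.48943 + 4.12914 = 9.619 km/s.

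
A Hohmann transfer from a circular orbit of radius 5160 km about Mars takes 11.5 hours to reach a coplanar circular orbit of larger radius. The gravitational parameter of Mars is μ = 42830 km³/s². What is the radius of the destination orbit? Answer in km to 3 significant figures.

Transfer time t = 11.5 hours = 41400 s, and t = π√(a_t³/μ).
So a_t = (μ t²/π²)^(1/3) = (42830 × (41400)² / π²)^(1/3) = 19520 km.
Since a_t = (r₁ + r₂)/2, r₂ = 2a_t − r₁ = 2×19520 − 5160 = 33880 km.

r₂ = 33900 km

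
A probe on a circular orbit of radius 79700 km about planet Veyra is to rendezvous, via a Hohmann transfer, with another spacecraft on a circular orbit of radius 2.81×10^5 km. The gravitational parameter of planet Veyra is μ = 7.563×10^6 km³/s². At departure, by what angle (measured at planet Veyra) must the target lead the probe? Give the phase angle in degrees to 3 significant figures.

Semi-major axis of the transfer orbit: a_t = (79700 + 2.810×10^5)/2 = 1.8035×10^5 km.
Transfer time t = π√(a_t³/μ) = 87493.75 s.
Target angular speed ω₂ = √(μ/r₂³) = 1.846238×10^-5 rad/s.
Angle swept by the target during transfer: ω₂·t = 1.61534 rad = 92.552°.
Arrival is 180° from departure on the ellipse, so φ = 180° − 92.552° = 87.4°.

φ = 87.4°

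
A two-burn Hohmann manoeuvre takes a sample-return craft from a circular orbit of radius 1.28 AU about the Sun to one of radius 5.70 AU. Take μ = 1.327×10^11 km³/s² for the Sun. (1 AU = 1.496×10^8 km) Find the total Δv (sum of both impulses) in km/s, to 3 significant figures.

In km: r₁ = 1.28 × 1.496×10^8 = 1.91488×10^8 km; r₂ = 5.70 × 1.496×10^8 = 8.5272×10^8 km.
The Hohmann ellipse has a_t = (r₁ + r₂)/2 = 5.22104×10^8 km.
Circular speed at r₁: v₁ = √(μ/r₁) = √(1.327×10^11/1.91488×10^8) = 26.325 km/s.
Transfer-orbit speed at r₁ (vis-viva equation): v_p = √[μ(2/r₁ − 1/a_t)] = 33.643 km/s.
First burn Δv₁ = |v_p − v₁| = 7.318 km/s.
At r₂, v₂ = √(μ/r₂) = 12.475 km/s.
Transfer-orbit speed at r₂: v_a = √[μ(2/r₂ − 1/a_t)] = 7.5548 km/s.
Second burn Δv₂ = |v₂ − v_a| = 4.920 km/s.
Δv = Δv₁ + Δv₂ = 7.318 + 4.920 = 12.24 km/s.

Δv = 12.2 km/s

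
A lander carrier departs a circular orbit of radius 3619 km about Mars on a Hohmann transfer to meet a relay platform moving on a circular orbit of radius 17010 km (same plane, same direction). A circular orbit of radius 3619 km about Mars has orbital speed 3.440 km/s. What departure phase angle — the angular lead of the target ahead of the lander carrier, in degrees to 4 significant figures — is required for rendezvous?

φ = 95.01°

From the circular-orbit relation v² = μ/r at r = 3619 km: μ = v²r = (3.440)² × 3619 = 42825.8 km³/s².
The Hohmann ellipse has a_t = (r₁ + r₂)/2 = 10314.5 km.
The half-period of the transfer ellipse is t = π√(a_t³/μ) = 15902.6 s.
Target angular speed ω₂ = √(μ/r₂³) = 9.32817×10^-5 rad/s.
Angle swept by the target during transfer: ω₂·t = 1.4834 rad = 84.99°.
Arrival is 180° from departure on the ellipse, so φ = 180° − 84.99° = 95.01°.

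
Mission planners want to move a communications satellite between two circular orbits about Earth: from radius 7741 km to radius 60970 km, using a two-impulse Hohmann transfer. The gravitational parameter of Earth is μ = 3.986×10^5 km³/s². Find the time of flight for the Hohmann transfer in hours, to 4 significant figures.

Semi-major axis of the transfer orbit: a_t = (7741 + 60970)/2 = 34355.5 km.
By Kepler's third law the transfer-orbit period is T = 2π√(a_t³/μ), so t = T/2 = 31687 s.
Converting: 31687 s ÷ 3600 s/hour = 8.802 hours.

t = 8.802 hours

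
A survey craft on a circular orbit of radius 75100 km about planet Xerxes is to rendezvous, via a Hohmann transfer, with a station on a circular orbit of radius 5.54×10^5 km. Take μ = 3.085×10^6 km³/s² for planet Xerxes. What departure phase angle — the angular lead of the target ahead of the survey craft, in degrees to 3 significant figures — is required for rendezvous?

Semi-major axis of the transfer orbit: a_t = (75100 + 5.540×10^5)/2 = 3.1455×10^5 km.
The half-period of the transfer ellipse is t = π√(a_t³/μ) = 3.155×10^5 s.
The target's mean motion on its circular orbit is ω₂ = √(μ/r₂³) = 4.260×10^-6 rad/s.
Angle swept by the target during transfer: ω₂·t = 1.344 rad = 77.01°.
Arrival is 180° from departure on the ellipse, so φ = 180° − 77.01° = 103°.

φ = 103°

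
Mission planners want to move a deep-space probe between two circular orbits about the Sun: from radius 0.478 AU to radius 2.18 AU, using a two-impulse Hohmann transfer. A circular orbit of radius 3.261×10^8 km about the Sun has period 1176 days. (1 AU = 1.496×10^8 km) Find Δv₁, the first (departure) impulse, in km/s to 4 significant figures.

From Kepler's third law T² = 4π²r³/μ at r = 3.261×10^8 km, T = 1176 days = 1176 × 86400 s = 1.016064×10^8 s: μ = 4π²r³/T² = 1.32608×10^11 km³/s².
In km: r₁ = 0.478 × 1.496×10^8 = 7.15088×10^7 km; r₂ = 2.18 × 1.496×10^8 = 3.26128×10^8 km.
Transfer-ellipse semi-major axis a_t = (r₁ + r₂)/2 = (7.15088×10^7 + 3.26128×10^8)/2 = 1.988184×10^8 km.
On the circular orbit at r = 7.15088×10^7 km, v_c = √(μ/r) = 43.06 km/s.
Vis-viva on the transfer ellipse at r = 7.15088×10^7 km gives v_t = √[μ(2/r − 1/a_t)] = 55.15 km/s.
Δv₁ = |v_t − v_c| = |55.15 − 43.06| = 12.09 km/s.

Δv₁ = 12.09 km/s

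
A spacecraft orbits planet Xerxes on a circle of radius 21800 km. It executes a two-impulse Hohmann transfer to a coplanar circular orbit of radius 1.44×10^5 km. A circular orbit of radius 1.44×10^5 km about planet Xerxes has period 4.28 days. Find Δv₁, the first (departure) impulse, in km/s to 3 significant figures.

From Kepler's third law T² = 4π²r³/μ at r = 1.44×10^5 km, T = 4.28 days = 4.28 × 86400 s = 3.69792×10^5 s: μ = 4π²r³/T² = 8.62049×10^5 km³/s².
The Hohmann ellipse has a_t = (r₁ + r₂)/2 = 82900 km.
Circular speed at r = 21800 km: v_c = √(μ/r) = 6.2884 km/s.
Vis-viva on the transfer ellipse at r = 21800 km gives v_t = √[μ(2/r − 1/a_t)] = 8.2878 km/s.
Δv₁ = |v_t − v_c| = |8.2878 − 6.2884| = 1.999 km/s.

Δv₁ = 2.00 km/s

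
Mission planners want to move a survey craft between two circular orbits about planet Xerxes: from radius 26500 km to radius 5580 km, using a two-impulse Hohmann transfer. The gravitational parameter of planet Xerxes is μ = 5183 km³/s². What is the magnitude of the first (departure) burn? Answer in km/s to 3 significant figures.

The Hohmann ellipse has a_t = (r₁ + r₂)/2 = 16040 km.
On the circular orbit at r = 26500 km, v_c = √(μ/r) = 0.4422 km/s.
Vis-viva on the transfer ellipse at r = 26500 km gives v_t = √[μ(2/r − 1/a_t)] = 0.2608 km/s.
Δv₁ = |v_t − v_c| = |0.2608 − 0.4422| = 0.1814 km/s.

Δv₁ = 0.181 km/s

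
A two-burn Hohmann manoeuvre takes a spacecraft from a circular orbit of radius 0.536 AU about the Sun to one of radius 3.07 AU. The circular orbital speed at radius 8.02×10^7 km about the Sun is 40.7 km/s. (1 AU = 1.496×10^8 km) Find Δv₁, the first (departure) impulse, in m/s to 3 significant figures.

Δv₁ = 12400 m/s

From the circular-orbit relation v² = μ/r at r = 8.02×10^7 km: μ = v²r = (40.7)² × 8.02×10^7 = 1.32850×10^11 km³/s².
In km: r₁ = 0.536 × 1.496×10^8 = 8.01856×10^7 km; r₂ = 3.07 × 1.496×10^8 = 4.59272×10^8 km.
Transfer-ellipse semi-major axis a_t = (r₁ + r₂)/2 = (8.01856×10^7 + 4.59272×10^8)/2 = 2.697288×10^8 km.
Circular speed at r = 8.01856×10^7 km: v_c = √(μ/r) = 40.70 km/s.
Transfer-orbit speed at the same r (vis-viva, a = a_t): v_t = √[μ(2/r − 1/a_t)] = 53.11 km/s.
Δv₁ = |v_t − v_c| = |53.11 − 40.70| = 12.41 km/s.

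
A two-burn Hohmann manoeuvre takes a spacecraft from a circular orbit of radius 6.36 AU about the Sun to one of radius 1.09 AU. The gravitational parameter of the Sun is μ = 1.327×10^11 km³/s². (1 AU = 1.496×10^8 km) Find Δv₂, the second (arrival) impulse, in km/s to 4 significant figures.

Δv₂ = 8.748 km/s

In km: r₁ = 6.36 × 1.496×10^8 = 9.51456×10^8 km; r₂ = 1.09 × 1.496×10^8 = 1.63064×10^8 km.
Transfer-ellipse semi-major axis a_t = (r₁ + r₂)/2 = (9.51456×10^8 + 1.63064×10^8)/2 = 5.5726×10^8 km.
On the circular orbit at r = 1.63064×10^8 km, v_c = √(μ/r) = 28.527 km/s.
Transfer-orbit speed at the same r (vis-viva, a = a_t): v_t = √[μ(2/r − 1/a_t)] = 37.275 km/s.
Δv₂ = |v_t − v_c| = |37.275 − 28.527| = 8.748 km/s.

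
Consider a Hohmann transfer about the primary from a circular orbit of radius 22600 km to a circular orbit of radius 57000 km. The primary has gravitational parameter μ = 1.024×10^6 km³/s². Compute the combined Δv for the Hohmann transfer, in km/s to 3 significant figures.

Semi-major axis of the transfer orbit: a_t = (22600 + 57000)/2 = 39800 km.
Circular speed at r₁: v₁ = √(μ/r₁) = √(1.024×10^6/22600) = 6.731 km/s.
On the transfer ellipse at r₁, v² = μ(2/r − 1/a) gives v_p = √[μ(2/r₁ − 1/a_t)] = 8.055 km/s.
First burn Δv₁ = |v_p − v₁| = 1.324 km/s.
Circular speed at r₂: v₂ = √(μ/r₂) = 4.239 km/s.
Transfer-orbit speed at r₂: v_a = √[μ(2/r₂ − 1/a_t)] = 3.194 km/s.
Second burn Δv₂ = |v₂ − v_a| = 1.045 km/s.
Total Δv = Δv₁ + Δv₂ = 2.369 km/s.

Δv = 2.37 km/s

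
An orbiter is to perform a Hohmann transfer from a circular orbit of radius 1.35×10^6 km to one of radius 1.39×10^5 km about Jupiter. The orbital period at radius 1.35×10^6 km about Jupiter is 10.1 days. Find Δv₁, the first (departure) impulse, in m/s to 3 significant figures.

From Kepler's third law T² = 4π²r³/μ at r = 1.35×10^6 km, T = 10.1 days = 10.1 × 86400 s = 8.7264×10^5 s: μ = 4π²r³/T² = 1.27553×10^8 km³/s².
Transfer-ellipse semi-major axis a_t = (r₁ + r₂)/2 = (1.350×10^6 + 1.390×10^5)/2 = 7.445×10^5 km.
On the circular orbit at r = 1.350×10^6 km, v_c = √(μ/r) = 9.720 km/s.
Vis-viva on the transfer ellipse at r = 1.350×10^6 km gives v_t = √[μ(2/r − 1/a_t)] = 4.200 km/s.
Δv₁ = |v_t − v_c| = |4.200 − 9.720| = 5.520 km/s.

Δv₁ = 5520 m/s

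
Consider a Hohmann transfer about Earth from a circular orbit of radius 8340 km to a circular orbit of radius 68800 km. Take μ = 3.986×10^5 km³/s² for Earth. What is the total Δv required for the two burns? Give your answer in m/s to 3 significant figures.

Δv = 3610 m/s

Semi-major axis of the transfer orbit: a_t = (8340 + 68800)/2 = 38570 km.
Circular speed at r₁: v₁ = √(μ/r₁) = √(3.986×10^5/8340) = 6.913 km/s.
On the transfer ellipse at r₁, vis-viva equation gives v_p = √[μ(2/r₁ − 1/a_t)] = 9.233 km/s.
First burn Δv₁ = |v_p − v₁| = 2.320 km/s.
Circular speed at r₂: v₂ = √(μ/r₂) = 2.407 km/s.
Transfer-orbit speed at r₂: v_a = √[μ(2/r₂ − 1/a_t)] = 1.119 km/s.
Second burn Δv₂ = |v₂ − v_a| = 1.288 km/s.
Δv = Δv₁ + Δv₂ = 2.320 + 1.288 = 3.608 km/s.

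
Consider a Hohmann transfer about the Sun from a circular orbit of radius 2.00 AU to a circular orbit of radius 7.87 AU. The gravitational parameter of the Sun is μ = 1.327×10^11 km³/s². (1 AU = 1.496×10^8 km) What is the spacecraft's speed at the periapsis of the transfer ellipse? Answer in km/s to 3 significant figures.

v = 26.6 km/s

In km: r₁ = 2.00 × 1.496×10^8 = 2.992×10^8 km; r₂ = 7.87 × 1.496×10^8 = 1.177352×10^9 km.
Semi-major axis of the transfer orbit: a_t = (2.992×10^8 + 1.177352×10^9)/2 = 7.38276×10^8 km.
At periapsis, r = 2.992×10^8 km.
From the vis-viva equation, v = √[μ(2/r − 1/a_t)] = 26.59 km/s.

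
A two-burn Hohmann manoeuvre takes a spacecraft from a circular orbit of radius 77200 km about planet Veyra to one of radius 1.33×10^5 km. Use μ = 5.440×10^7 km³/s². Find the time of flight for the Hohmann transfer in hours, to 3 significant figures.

t = 4.03 hours

Semi-major axis of the transfer orbit: a_t = (77200 + 1.330×10^5)/2 = 1.051×10^5 km.
By Kepler's third law the transfer-orbit period is T = 2π√(a_t³/μ), so t = T/2 = 14510 s.
Converting: 14510 s ÷ 3600 s/hour = 4.03 hours.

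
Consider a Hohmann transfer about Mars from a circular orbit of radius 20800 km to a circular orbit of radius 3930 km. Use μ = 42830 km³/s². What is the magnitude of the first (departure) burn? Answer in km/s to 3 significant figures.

Transfer-ellipse semi-major axis a_t = (r₁ + r₂)/2 = (20800 + 3930)/2 = 12365 km.
Circular speed at r = 20800 km: v_c = √(μ/r) = 1.435 km/s.
Vis-viva on the transfer ellipse at r = 20800 km gives v_t = √[μ(2/r − 1/a_t)] = 0.8090 km/s.
Δv₁ = |v_t − v_c| = |0.8090 − 1.435| = 0.6260 km/s.

Δv₁ = 0.626 km/s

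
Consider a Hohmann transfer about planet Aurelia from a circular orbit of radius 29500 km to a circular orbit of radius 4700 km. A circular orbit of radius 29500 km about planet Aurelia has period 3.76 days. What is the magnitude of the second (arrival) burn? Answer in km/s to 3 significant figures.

From Kepler's third law T² = 4π²r³/μ at r = 29500 km, T = 3.76 days = 3.76 × 86400 s = 3.24864×10^5 s: μ = 4π²r³/T² = 9603.35 km³/s².
The Hohmann ellipse has a_t = (r₁ + r₂)/2 = 17100 km.
Circular speed at r = 4700 km: v_c = √(μ/r) = 1.4294 km/s.
Vis-viva on the transfer ellipse at r = 4700 km gives v_t = √[μ(2/r − 1/a_t)] = 1.8775 km/s.
Δv₂ = |v_t − v_c| = |1.8775 − 1.4294| = 0.4481 km/s.

Δv₂ = 0.448 km/s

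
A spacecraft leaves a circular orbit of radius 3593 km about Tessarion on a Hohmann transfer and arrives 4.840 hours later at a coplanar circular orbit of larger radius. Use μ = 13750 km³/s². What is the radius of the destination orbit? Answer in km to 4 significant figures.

r₂ = 11420 km

Transfer time t = 4.840 hours = 17424 s, and t = π√(a_t³/μ).
So a_t = (μ t²/π²)^(1/3) = (13750 × (17424)² / π²)^(1/3) = 7506.4 km.
Since a_t = (r₁ + r₂)/2, r₂ = 2a_t − r₁ = 2×7506.4 − 3593 = 11419.8 km.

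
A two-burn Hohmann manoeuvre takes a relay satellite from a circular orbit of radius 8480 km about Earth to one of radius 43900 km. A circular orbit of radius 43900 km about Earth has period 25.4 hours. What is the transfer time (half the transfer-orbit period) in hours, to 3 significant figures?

From Kepler's third law T² = 4π²r³/μ at r = 43900 km, T = 25.4 hours = 25.4 × 3600 s = 91440 s: μ = 4π²r³/T² = 3.99467×10^5 km³/s².
The Hohmann ellipse has a_t = (r₁ + r₂)/2 = 26190 km.
Half the transfer-orbit period gives t = π√(a_t³/μ) = 21070 s.
Converting: 21070 s ÷ 3600 s/hour = 5.85 hours.

t = 5.85 hours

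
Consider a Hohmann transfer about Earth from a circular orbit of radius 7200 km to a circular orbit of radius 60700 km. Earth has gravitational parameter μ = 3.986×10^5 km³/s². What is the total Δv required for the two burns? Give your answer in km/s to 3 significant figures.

Δv = 3.89 km/s

The Hohmann ellipse has a_t = (r₁ + r₂)/2 = 33950 km.
Circular speed at r₁: v₁ = √(μ/r₁) = √(3.986×10^5/7200) = 7.4405 km/s.
Transfer-orbit speed at r₁ (vis-viva): v_p = √[μ(2/r₁ − 1/a_t)] = 9.9489 km/s.
First burn Δv₁ = |v_p − v₁| = 2.5084 km/s.
At r₂, v₂ = √(μ/r₂) = 2.5626 km/s.
Transfer-orbit speed at r₂: v_a = √[μ(2/r₂ − 1/a_t)] = 1.1801 km/s.
Second burn Δv₂ = |v₂ − v_a| = 1.3825 km/s.
Δv = Δv₁ + Δv₂ = 2.5084 + 1.3825 = 3.891 km/s.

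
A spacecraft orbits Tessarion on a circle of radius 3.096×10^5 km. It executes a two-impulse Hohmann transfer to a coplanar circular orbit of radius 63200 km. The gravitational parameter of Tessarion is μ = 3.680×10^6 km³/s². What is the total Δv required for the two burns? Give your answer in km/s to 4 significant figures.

Δv = 3.644 km/s

The Hohmann ellipse has a_t = (r₁ + r₂)/2 = 1.864×10^5 km.
Circular speed at r₁: v₁ = √(μ/r₁) = √(3.680×10^6/3.096×10^5) = 3.448 km/s.
On the transfer ellipse at r₁, vis-viva equation gives v_a = √[μ(2/r₁ − 1/a_t)] = 2.008 km/s.
First burn Δv₁ = |v_a − v₁| = 1.440 km/s.
Circular speed at r₂: v₂ = √(μ/r₂) = 7.6307 km/s.
Transfer-orbit speed at r₂: v_p = √[μ(2/r₂ − 1/a_t)] = 9.8343 km/s.
Second burn Δv₂ = |v₂ − v_p| = 2.204 km/s.
Δv = Δv₁ + Δv₂ = 1.440 + 2.204 = 3.644 km/s.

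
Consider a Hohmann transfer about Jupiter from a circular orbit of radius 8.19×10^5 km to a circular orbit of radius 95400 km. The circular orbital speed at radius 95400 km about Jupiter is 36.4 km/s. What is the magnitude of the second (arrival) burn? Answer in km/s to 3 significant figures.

From the circular-orbit relation v² = μ/r at r = 95400 km: μ = v²r = (36.4)² × 95400 = 1.26401×10^8 km³/s².
Transfer-ellipse semi-major axis a_t = (r₁ + r₂)/2 = (8.190×10^5 + 95400)/2 = 4.572×10^5 km.
Circular speed at r = 95400 km: v_c = √(μ/r) = 36.40 km/s.
Transfer-orbit speed at the same r (vis-viva, a = a_t): v_t = √[μ(2/r − 1/a_t)] = 48.72 km/s.
Δv₂ = |v_t − v_c| = |48.72 − 36.40| = 12.32 km/s.

Δv₂ = 12.3 km/s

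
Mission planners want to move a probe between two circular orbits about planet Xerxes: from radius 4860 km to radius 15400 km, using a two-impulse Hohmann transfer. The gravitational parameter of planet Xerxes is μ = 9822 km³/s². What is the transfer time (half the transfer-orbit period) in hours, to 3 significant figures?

t = 8.98 hours

Transfer-ellipse semi-major axis a_t = (r₁ + r₂)/2 = (4860 + 15400)/2 = 10130 km.
By Kepler's third law the transfer-orbit period is T = 2π√(a_t³/μ), so t = T/2 = 32320 s.
Converting: 32320 s ÷ 3600 s/hour = 8.98 hours.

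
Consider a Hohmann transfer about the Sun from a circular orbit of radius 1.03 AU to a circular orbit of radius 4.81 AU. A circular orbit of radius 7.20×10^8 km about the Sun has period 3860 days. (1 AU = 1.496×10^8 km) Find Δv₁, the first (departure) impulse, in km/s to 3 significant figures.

From Kepler's third law T² = 4π²r³/μ at r = 7.20×10^8 km, T = 3860 days = 3860 × 86400 s = 3.33504×10^8 s: μ = 4π²r³/T² = 1.32481×10^11 km³/s².
In km: r₁ = 1.03 × 1.496×10^8 = 1.54088×10^8 km; r₂ = 4.81 × 1.496×10^8 = 7.19576×10^8 km.
Semi-major axis of the transfer orbit: a_t = (1.54088×10^8 + 7.19576×10^8)/2 = 4.36832×10^8 km.
Circular speed at r = 1.54088×10^8 km: v_c = √(μ/r) = 29.322 km/s.
Vis-viva on the transfer ellipse at r = 1.54088×10^8 km gives v_t = √[μ(2/r − 1/a_t)] = 37.633 km/s.
Δv₁ = |v_t − v_c| = |37.633 − 29.322| = 8.311 km/s.

Δv₁ = 8.31 km/s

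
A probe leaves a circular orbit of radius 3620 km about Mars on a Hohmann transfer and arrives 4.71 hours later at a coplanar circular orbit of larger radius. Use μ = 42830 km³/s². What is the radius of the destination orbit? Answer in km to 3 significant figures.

Transfer time t = 4.71 hours = 16956 s, and t = π√(a_t³/μ).
So a_t = (μ t²/π²)^(1/3) = (42830 × (16956)² / π²)^(1/3) = 10765 km.
Since a_t = (r₁ + r₂)/2, r₂ = 2a_t − r₁ = 2×10765 − 3620 = 17910 km.

r₂ = 17900 km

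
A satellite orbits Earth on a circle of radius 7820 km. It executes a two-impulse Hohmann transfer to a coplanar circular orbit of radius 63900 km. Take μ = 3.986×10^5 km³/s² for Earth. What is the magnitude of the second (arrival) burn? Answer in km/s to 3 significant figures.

Semi-major axis of the transfer orbit: a_t = (7820 + 63900)/2 = 35860 km.
On the circular orbit at r = 63900 km, v_c = √(μ/r) = 2.4976 km/s.
Transfer-orbit speed at the same r (vis-viva, a = a_t): v_t = √[μ(2/r − 1/a_t)] = 1.1663 km/s.
Δv₂ = |v_t − v_c| = |1.1663 − 2.4976| = 1.331 km/s.

Δv₂ = 1.33 km/s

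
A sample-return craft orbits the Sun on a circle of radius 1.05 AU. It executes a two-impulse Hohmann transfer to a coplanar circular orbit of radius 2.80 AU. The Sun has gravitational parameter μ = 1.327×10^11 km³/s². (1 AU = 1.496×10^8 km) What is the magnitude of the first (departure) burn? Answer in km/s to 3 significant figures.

In km: r₁ = 1.05 × 1.496×10^8 = 1.5708×10^8 km; r₂ = 2.80 × 1.496×10^8 = 4.1888×10^8 km.
Semi-major axis of the transfer orbit: a_t = (1.5708×10^8 + 4.1888×10^8)/2 = 2.8798×10^8 km.
Circular speed at r = 1.5708×10^8 km: v_c = √(μ/r) = 29.065 km/s.
Transfer-orbit speed at the same r (vis-viva, a = a_t): v_t = √[μ(2/r − 1/a_t)] = 35.054 km/s.
Δv₁ = |v_t − v_c| = |35.054 − 29.065| = 5.989 km/s.

Δv₁ = 5.99 km/s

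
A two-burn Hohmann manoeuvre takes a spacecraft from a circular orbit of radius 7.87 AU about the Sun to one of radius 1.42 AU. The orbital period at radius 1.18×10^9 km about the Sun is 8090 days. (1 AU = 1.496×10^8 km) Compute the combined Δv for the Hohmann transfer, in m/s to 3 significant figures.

From Kepler's third law T² = 4π²r³/μ at r = 1.18×10^9 km, T = 8090 days = 8090 × 86400 s = 6.98976×10^8 s: μ = 4π²r³/T² = 1.32764×10^11 km³/s².
In km: r₁ = 7.87 × 1.496×10^8 = 1.177352×10^9 km; r₂ = 1.42 × 1.496×10^8 = 2.12432×10^8 km.
The Hohmann ellipse has a_t = (r₁ + r₂)/2 = 6.94892×10^8 km.
At r₁ the circular-orbit speed is v₁ = √(μ/r₁) = 10.619 km/s.
Transfer-orbit speed at r₁ (vis-viva): v_a = √[μ(2/r₁ − 1/a_t)] = 5.8714 km/s.
First burn Δv₁ = |v_a − v₁| = 4.748 km/s.
Circular speed at r₂: v₂ = √(μ/r₂) = 24.9995 km/s.
Transfer-orbit speed at r₂: v_p = √[μ(2/r₂ − 1/a_t)] = 32.5406 km/s.
Second burn Δv₂ = |v₂ − v_p| = 7.541 km/s.
Δv = Δv₁ + Δv₂ = 4.748 + 7.541 = 12.29 km/s.

Δv = 12300 m/s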